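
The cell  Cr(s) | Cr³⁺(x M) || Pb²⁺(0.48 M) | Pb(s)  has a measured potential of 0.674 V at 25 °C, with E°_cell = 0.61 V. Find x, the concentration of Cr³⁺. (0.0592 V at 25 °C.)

From the Nernst equation, log Q = n(E° − E)/0.0592 = 6(0.61 − 0.674)/0.0592 = -6.486, so Q = 3.26 × 10^-7.
With Q = [Cr³⁺]^2/[Pb²⁺]^3 and the known concentrations, [Cr³⁺]^2 in the numerator gives [Cr³⁺] = 1.9 × 10^-4 M.

1.9 × 10^-4 M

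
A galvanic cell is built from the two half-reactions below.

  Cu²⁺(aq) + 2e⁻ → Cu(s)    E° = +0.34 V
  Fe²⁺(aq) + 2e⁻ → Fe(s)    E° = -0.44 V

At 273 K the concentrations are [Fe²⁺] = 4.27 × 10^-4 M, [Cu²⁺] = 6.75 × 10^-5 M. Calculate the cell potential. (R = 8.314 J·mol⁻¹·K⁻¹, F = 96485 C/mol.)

0.758 V

The Cu²⁺/Cu couple has the higher reduction potential and acts as the cathode, so E°_cell = +0.34 − (-0.44) = 0.78 V.
Balancing electrons gives n = 2; the reaction quotient is Q = [Fe²⁺]/[Cu²⁺] = 6.33.
E = E° − (RT/nF) ln Q = 0.78 − (8.314×273)/(2×96485) × (1.845) = 0.780 − 0.022 = 0.758 V.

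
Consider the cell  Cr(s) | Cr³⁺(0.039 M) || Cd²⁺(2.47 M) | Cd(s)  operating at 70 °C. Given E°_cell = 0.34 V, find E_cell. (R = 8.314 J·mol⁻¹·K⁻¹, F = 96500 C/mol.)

Balancing electrons gives n = 6; the reaction quotient is Q = [Cr³⁺]^2/[Cd²⁺]^3 = 1.01 × 10^-4.
E = E° − (RT/nF) ln Q = 0.34 − (8.314×343)/(6×96500) × (-9.201) = 0.340 + 0.045 = 0.385 V.

0.385 V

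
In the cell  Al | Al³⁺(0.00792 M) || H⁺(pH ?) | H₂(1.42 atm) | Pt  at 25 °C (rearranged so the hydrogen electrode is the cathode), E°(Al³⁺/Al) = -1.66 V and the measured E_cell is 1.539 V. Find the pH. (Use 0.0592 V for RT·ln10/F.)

pH = 2.67

E°_cell = 1.66 V and n = 6.
log Q = n(E° − E)/0.0592 = 6×(1.66 − 1.539)/0.0592 = 12.264.
With Q = [Al³⁺]^2·P(H₂)^3 / [H⁺]^6, solving for [H⁺] gives log[H⁺] = -2.668, so pH = 2.67.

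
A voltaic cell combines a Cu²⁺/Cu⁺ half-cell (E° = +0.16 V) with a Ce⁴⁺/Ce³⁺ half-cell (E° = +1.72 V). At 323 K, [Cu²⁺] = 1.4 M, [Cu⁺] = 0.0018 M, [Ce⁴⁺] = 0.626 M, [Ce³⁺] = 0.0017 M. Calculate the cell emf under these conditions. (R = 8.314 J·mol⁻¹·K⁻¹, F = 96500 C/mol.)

1.54 V

The Ce⁴⁺/Ce³⁺ couple has the higher reduction potential and acts as the cathode, so E°_cell = +1.72 − (+0.16) = 1.56 V.
Balancing electrons gives n = 1; the reaction quotient is Q = [Cu²⁺]·[Ce³⁺]/([Cu⁺]·[Ce⁴⁺]) = 2.11.
E = E° − (RT/nF) ln Q = 1.56 − (8.314×323)/(1×96500) × (0.748) = 1.560 − 0.021 = 1.539 V.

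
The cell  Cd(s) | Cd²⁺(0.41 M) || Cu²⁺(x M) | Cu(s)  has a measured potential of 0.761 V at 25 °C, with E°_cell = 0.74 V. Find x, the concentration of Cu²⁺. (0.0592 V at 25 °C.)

From the Nernst equation, log Q = n(E° − E)/0.0592 = 2(0.74 − 0.761)/0.0592 = -0.709, so Q = 0.195.
With Q = [Cd²⁺]/[Cu²⁺] and the known concentrations, [Cu²⁺] in the denominator gives [Cu²⁺] = 2.1 M.

2.1 M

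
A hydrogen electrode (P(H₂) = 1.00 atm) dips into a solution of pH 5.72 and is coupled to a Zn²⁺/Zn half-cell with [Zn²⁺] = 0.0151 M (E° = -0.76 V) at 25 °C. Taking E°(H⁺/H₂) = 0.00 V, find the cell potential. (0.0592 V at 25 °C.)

The hydrogen couple is the cathode, so E°_cell = 0.76 V; n = 2.
[H⁺] = 10^(−5.72) = 1.9 × 10^-6 M, and Q = [Zn²⁺]·P(H₂) / [H⁺]^2 = 4.16 × 10^9.
E = E° − (0.0592/2) log Q = 0.76 − (0.0592/2)(9.619) = 0.475 V.

0.48 V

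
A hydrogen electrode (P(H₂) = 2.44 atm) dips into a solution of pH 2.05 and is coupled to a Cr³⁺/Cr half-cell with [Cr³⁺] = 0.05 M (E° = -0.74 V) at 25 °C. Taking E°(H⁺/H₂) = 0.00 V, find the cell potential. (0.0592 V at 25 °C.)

0.63 V

The hydrogen couple is the cathode, so E°_cell = 0.74 V; n = 6.
[H⁺] = 10^(−2.05) = 0.0089 M, and Q = [Cr³⁺]^2·P(H₂)^3 / [H⁺]^6 = 7.25 × 10^10.
E = E° − (0.0592/6) log Q = 0.74 − (0.0592/6)(10.860) = 0.633 V.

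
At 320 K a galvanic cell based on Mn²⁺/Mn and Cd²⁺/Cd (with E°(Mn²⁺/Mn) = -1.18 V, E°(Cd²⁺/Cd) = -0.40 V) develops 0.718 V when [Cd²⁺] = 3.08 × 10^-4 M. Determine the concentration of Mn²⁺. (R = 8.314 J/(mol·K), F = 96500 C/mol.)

From the Nernst equation, ln Q = nF(E° − E)/RT = 2×96500×(0.78 − 0.718)/(8.314×320) = 4.498, so Q = 89.8.
With Q = [Mn²⁺]/[Cd²⁺] and the known concentrations, [Mn²⁺] in the numerator gives [Mn²⁺] = 0.028 M.

0.028 M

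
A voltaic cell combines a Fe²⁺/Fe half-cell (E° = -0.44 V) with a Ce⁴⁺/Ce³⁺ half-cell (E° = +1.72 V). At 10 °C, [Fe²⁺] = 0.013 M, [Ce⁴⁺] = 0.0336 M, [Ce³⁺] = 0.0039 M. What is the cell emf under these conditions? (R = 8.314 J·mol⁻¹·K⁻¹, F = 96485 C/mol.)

The Ce⁴⁺/Ce³⁺ couple has the higher reduction potential and acts as the cathode, so E°_cell = +1.72 − (-0.44) = 2.16 V.
Balancing electrons gives n = 2; the reaction quotient is Q = [Fe²⁺]·[Ce³⁺]^2/[Ce⁴⁺]^2 = 1.75 × 10^-4.
E = E° − (RT/nF) ln Q = 2.16 − (8.314×283)/(2×96485) × (-8.650) = 2.160 + 0.105 = 2.265 V.

2.27 V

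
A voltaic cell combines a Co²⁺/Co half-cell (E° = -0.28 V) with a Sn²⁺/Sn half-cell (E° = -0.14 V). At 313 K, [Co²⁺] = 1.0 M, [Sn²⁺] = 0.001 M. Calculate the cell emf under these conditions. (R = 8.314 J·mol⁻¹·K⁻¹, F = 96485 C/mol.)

The Sn²⁺/Sn couple has the higher reduction potential and acts as the cathode, so E°_cell = -0.14 − (-0.28) = 0.14 V.
Balancing electrons gives n = 2; the reaction quotient is Q = [Co²⁺]/[Sn²⁺] = 1000.
E = E° − (RT/nF) ln Q = 0.14 − (8.314×313)/(2×96485) × (6.908) = 0.140 − 0.093 = 0.047 V.

0.047 V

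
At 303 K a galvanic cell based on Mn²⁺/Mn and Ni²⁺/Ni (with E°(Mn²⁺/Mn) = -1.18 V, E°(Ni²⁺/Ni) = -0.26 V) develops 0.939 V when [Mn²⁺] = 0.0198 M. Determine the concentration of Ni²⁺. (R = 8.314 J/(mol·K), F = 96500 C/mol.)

From the Nernst equation, ln Q = nF(E° − E)/RT = 2×96500×(0.92 − 0.939)/(8.314×303) = -1.456, so Q = 0.233.
With Q = [Mn²⁺]/[Ni²⁺] and the known concentrations, [Ni²⁺] in the denominator gives [Ni²⁺] = 0.085 M.

0.085 M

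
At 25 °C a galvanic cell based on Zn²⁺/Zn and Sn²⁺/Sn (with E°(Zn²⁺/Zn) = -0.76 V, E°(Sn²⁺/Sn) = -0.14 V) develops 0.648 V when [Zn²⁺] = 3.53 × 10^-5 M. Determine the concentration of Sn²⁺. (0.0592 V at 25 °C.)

From the Nernst equation, log Q = n(E° − E)/0.0592 = 2(0.62 − 0.648)/0.0592 = -0.946, so Q = 0.113.
With Q = [Zn²⁺]/[Sn²⁺] and the known concentrations, [Sn²⁺] in the denominator gives [Sn²⁺] = 3.1 × 10^-4 M.

3.1 × 10^-4 M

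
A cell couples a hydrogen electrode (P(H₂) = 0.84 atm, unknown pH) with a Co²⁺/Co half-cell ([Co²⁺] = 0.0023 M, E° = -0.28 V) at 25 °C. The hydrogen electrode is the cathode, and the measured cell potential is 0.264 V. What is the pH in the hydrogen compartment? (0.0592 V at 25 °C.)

E°_cell = 0.28 V and n = 2.
log Q = n(E° − E)/0.0592 = 2×(0.28 − 0.264)/0.0592 = 0.541.
With Q = [Co²⁺]·P(H₂) / [H⁺]^2, solving for [H⁺] gives log[H⁺] = -1.627, so pH = 1.63.

pH = 1.63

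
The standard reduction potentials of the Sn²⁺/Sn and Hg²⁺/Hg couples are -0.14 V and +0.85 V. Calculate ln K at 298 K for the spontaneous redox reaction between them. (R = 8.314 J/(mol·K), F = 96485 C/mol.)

E°_cell = +0.85 − (-0.14) = 0.99 V, with n = 2 electrons transferred.
At equilibrium E = 0, so the Nernst equation gives ln K = nFE°/RT = (2)(96485)(0.99)/((8.314)(298)) = 77.11.

ln K = 77.1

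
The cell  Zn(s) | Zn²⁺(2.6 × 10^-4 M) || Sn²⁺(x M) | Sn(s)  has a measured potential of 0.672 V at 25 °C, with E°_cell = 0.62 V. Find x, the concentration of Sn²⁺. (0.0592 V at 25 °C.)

0.015 M

From the Nernst equation, log Q = n(E° − E)/0.0592 = 2(0.62 − 0.672)/0.0592 = -1.757, so Q = 0.0175.
With Q = [Zn²⁺]/[Sn²⁺] and the known concentrations, [Sn²⁺] in the denominator gives [Sn²⁺] = 0.015 M.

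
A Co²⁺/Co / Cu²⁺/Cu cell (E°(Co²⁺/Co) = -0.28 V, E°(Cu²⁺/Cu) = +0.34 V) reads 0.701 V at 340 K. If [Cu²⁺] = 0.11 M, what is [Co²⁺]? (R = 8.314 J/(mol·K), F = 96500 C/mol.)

From the Nernst equation, ln Q = nF(E° − E)/RT = 2×96500×(0.62 − 0.701)/(8.314×340) = -5.530, so Q = 0.00396.
With Q = [Co²⁺]/[Cu²⁺] and the known concentrations, [Co²⁺] in the numerator gives [Co²⁺] = 4.4 × 10^-4 M.

4.4 × 10^-4 M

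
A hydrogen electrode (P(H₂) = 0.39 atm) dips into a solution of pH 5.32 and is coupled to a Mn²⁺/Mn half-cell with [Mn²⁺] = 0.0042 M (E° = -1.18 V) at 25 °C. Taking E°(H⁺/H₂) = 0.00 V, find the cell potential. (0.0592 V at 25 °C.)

The hydrogen couple is the cathode, so E°_cell = 1.18 V; n = 2.
[H⁺] = 10^(−5.32) = 4.8 × 10^-6 M, and Q = [Mn²⁺]·P(H₂) / [H⁺]^2 = 7.15 × 10^7.
E = E° − (0.0592/2) log Q = 1.18 − (0.0592/2)(7.854) = 0.948 V.

0.95 V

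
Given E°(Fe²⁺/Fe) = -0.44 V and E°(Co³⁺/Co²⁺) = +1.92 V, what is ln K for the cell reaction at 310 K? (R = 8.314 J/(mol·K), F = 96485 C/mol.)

E°_cell = +1.92 − (-0.44) = 2.36 V, with n = 2 electrons transferred.
At equilibrium E = 0, so the Nernst equation gives ln K = nFE°/RT = (2)(96485)(2.36)/((8.314)(310)) = 176.70.

ln K = 176.7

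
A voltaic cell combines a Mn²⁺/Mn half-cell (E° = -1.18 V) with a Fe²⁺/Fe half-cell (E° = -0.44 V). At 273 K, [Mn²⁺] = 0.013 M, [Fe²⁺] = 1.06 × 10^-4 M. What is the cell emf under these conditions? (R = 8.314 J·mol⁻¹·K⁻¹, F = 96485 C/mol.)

The Fe²⁺/Fe couple has the higher reduction potential and acts as the cathode, so E°_cell = -0.44 − (-1.18) = 0.74 V.
Balancing electrons gives n = 2; the reaction quotient is Q = [Mn²⁺]/[Fe²⁺] = 123.
E = E° − (RT/nF) ln Q = 0.74 − (8.314×273)/(2×96485) × (4.809) = 0.740 − 0.057 = 0.683 V.

0.683 V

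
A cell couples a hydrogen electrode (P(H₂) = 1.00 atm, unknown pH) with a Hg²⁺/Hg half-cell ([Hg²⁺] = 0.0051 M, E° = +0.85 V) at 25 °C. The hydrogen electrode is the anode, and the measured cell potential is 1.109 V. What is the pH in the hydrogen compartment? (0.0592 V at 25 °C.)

E°_cell = 0.85 V and n = 2.
log Q = n(E° − E)/0.0592 = 2×(0.85 − 1.109)/0.0592 = -8.750.
With Q = [H⁺]^2 / ([Hg²⁺]·P(H₂)), solving for [H⁺] gives log[H⁺] = -5.521, so pH = 5.52.

pH = 5.52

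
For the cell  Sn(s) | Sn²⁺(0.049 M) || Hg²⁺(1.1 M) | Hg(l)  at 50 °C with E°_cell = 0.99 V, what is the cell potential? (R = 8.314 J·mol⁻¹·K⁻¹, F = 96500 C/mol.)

1.03 V

Balancing electrons gives n = 2; the reaction quotient is Q = [Sn²⁺]/[Hg²⁺] = 0.0445.
E = E° − (RT/nF) ln Q = 0.99 − (8.314×323)/(2×96500) × (-3.111) = 0.990 + 0.043 = 1.033 V.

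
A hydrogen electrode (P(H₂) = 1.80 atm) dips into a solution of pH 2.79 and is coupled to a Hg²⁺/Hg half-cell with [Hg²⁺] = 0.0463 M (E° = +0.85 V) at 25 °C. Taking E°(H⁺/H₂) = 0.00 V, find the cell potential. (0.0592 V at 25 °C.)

0.98 V

The Hg²⁺/Hg couple is the cathode, so E°_cell = 0.85 V; n = 2.
[H⁺] = 10^(−2.79) = 0.0016 M, and Q = [H⁺]^2 / ([Hg²⁺]·P(H₂)) = 3.16 × 10^-5.
E = E° − (0.0592/2) log Q = 0.85 − (0.0592/2)(-4.501) = 0.983 V.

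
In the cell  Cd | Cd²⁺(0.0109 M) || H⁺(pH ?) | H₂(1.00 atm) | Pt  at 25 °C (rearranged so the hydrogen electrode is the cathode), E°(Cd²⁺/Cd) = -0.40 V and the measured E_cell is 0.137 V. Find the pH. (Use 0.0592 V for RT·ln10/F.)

pH = 5.42

E°_cell = 0.40 V and n = 2.
log Q = n(E° − E)/0.0592 = 2×(0.40 − 0.137)/0.0592 = 8.885.
With Q = [Cd²⁺]·P(H₂) / [H⁺]^2, solving for [H⁺] gives log[H⁺] = -5.424, so pH = 5.42.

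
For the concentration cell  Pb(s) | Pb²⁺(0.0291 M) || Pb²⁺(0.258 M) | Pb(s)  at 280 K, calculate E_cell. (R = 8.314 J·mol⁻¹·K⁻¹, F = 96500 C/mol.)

0.026 V

Both half-cells are Pb²⁺/Pb, so E°_cell = 0. The concentrated side is the cathode; the cell reaction moves Pb²⁺ from high to low concentration with n = 2.
Q = [Pb²⁺]_dilute/[Pb²⁺]_conc = 0.0291/0.258 = 0.113.
E = 0 − (RT/nF) ln Q = −((8.314×280)/(2×96500))(-2.182) = 0.0263 V.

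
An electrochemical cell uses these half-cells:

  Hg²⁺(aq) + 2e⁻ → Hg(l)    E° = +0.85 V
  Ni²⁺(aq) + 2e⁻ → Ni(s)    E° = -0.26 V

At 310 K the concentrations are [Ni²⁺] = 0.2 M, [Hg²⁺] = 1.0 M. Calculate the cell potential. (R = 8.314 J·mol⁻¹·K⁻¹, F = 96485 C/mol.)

1.13 V

The Hg²⁺/Hg couple has the higher reduction potential and acts as the cathode, so E°_cell = +0.85 − (-0.26) = 1.11 V.
Balancing electrons gives n = 2; the reaction quotient is Q = [Ni²⁺]/[Hg²⁺] = 0.200.
E = E° − (RT/nF) ln Q = 1.11 − (8.314×310)/(2×96485) × (-1.609) = 1.110 + 0.021 = 1.131 V.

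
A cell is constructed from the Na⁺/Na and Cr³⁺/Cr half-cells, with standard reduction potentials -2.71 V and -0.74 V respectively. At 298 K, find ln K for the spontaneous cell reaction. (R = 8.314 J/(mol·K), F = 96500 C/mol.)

ln K = 230.2

E°_cell = -0.74 − (-2.71) = 1.97 V, with n = 3 electrons transferred.
At equilibrium E = 0, so the Nernst equation gives ln K = nFE°/RT = (3)(96500)(1.97)/((8.314)(298)) = 230.19.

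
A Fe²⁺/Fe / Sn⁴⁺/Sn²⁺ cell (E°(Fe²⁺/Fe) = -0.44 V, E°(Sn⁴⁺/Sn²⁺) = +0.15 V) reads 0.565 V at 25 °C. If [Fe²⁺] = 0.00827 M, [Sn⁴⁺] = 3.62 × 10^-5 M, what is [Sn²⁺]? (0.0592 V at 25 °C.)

0.031 M

From the Nernst equation, log Q = n(E° − E)/0.0592 = 2(0.59 − 0.565)/0.0592 = 0.845, so Q = 6.99.
With Q = [Fe²⁺]·[Sn²⁺]/[Sn⁴⁺] and the known concentrations, [Sn²⁺] in the numerator gives [Sn²⁺] = 0.031 M.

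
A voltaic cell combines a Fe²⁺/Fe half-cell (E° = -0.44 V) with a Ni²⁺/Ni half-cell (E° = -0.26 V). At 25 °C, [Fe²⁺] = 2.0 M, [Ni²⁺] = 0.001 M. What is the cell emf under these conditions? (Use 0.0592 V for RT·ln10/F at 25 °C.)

The Ni²⁺/Ni couple has the higher reduction potential and acts as the cathode, so E°_cell = -0.26 − (-0.44) = 0.18 V.
Balancing electrons gives n = 2; the reaction quotient is Q = [Fe²⁺]/[Ni²⁺] = 2000.
At 25 °C, E = E° − (0.0592/n) log Q = 0.18 − (0.0592/2)(3.301) = 0.180 − 0.098 = 0.082 V.

0.082 V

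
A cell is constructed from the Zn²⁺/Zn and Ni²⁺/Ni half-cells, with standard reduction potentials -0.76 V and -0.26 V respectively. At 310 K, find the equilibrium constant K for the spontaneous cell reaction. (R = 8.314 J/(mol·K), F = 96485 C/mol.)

E°_cell = -0.26 − (-0.76) = 0.50 V, with n = 2 electrons transferred.
At equilibrium E = 0, so the Nernst equation gives ln K = nFE°/RT = (2)(96485)(0.50)/((8.314)(310)) = 37.44.
K = e^37.44 = 1.8 × 10^16.

1.8 × 10^16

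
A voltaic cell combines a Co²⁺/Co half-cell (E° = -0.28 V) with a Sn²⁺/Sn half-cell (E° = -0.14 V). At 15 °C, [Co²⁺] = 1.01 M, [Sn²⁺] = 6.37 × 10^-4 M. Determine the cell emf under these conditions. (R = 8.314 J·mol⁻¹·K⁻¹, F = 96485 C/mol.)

The Sn²⁺/Sn couple has the higher reduction potential and acts as the cathode, so E°_cell = -0.14 − (-0.28) = 0.14 V.
Balancing electrons gives n = 2; the reaction quotient is Q = [Co²⁺]/[Sn²⁺] = 1590.
E = E° − (RT/nF) ln Q = 0.14 − (8.314×288)/(2×96485) × (7.369) = 0.140 − 0.091 = 0.049 V.

0.049 V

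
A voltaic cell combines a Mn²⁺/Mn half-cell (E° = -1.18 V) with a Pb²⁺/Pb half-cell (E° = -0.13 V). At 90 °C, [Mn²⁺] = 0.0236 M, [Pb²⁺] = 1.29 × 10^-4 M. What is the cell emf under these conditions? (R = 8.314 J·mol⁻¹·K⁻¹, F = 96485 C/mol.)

The Pb²⁺/Pb couple has the higher reduction potential and acts as the cathode, so E°_cell = -0.13 − (-1.18) = 1.05 V.
Balancing electrons gives n = 2; the reaction quotient is Q = [Mn²⁺]/[Pb²⁺] = 183.
E = E° − (RT/nF) ln Q = 1.05 − (8.314×363)/(2×96485) × (5.209) = 1.050 − 0.081 = 0.969 V.

0.969 V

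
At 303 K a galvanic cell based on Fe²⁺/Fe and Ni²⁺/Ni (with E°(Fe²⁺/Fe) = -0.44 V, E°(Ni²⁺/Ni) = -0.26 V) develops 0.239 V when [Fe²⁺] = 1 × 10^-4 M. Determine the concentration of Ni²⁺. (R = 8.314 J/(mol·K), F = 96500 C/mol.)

From the Nernst equation, ln Q = nF(E° − E)/RT = 2×96500×(0.18 − 0.239)/(8.314×303) = -4.520, so Q = 0.0109.
With Q = [Fe²⁺]/[Ni²⁺] and the known concentrations, [Ni²⁺] in the denominator gives [Ni²⁺] = 0.0092 M.

0.0092 M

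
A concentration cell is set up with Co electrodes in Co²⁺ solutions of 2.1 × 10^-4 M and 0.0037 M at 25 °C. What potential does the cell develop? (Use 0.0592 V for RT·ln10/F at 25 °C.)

0.037 V

Both half-cells are Co²⁺/Co, so E°_cell = 0. The concentrated side is the cathode; the cell reaction moves Co²⁺ from high to low concentration with n = 2.
Q = [Co²⁺]_dilute/[Co²⁺]_conc = 2.1 × 10^-4/0.0037 = 0.0568.
E = 0 − (0.0592/2) log Q = −(0.0592/2)(-1.246) = 0.0369 V.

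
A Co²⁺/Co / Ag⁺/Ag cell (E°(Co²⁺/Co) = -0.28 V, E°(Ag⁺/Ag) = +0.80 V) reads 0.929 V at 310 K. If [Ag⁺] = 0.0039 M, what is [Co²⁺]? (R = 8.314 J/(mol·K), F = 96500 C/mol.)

From the Nernst equation, ln Q = nF(E° − E)/RT = 2×96500×(1.08 − 0.929)/(8.314×310) = 11.307, so Q = 8.14 × 10^4.
With Q = [Co²⁺]/[Ag⁺]^2 and the known concentrations, [Co²⁺] in the numerator gives [Co²⁺] = 1.2 M.

1.2 M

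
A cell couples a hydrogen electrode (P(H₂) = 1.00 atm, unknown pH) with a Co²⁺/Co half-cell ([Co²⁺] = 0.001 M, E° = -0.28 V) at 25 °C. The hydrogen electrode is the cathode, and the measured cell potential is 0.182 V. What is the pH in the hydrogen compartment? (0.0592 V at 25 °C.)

pH = 3.16

E°_cell = 0.28 V and n = 2.
log Q = n(E° − E)/0.0592 = 2×(0.28 − 0.182)/0.0592 = 3.311.
With Q = [Co²⁺]·P(H₂) / [H⁺]^2, solving for [H⁺] gives log[H⁺] = -3.155, so pH = 3.16.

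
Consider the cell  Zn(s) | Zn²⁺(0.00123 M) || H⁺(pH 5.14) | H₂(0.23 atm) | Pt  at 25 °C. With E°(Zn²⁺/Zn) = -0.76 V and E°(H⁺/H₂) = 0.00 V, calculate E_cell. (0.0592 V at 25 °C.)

0.56 V

The hydrogen couple is the cathode, so E°_cell = 0.76 V; n = 2.
[H⁺] = 10^(−5.14) = 7.2 × 10^-6 M, and Q = [Zn²⁺]·P(H₂) / [H⁺]^2 = 5.39 × 10^6.
E = E° − (0.0592/2) log Q = 0.76 − (0.0592/2)(6.732) = 0.561 V.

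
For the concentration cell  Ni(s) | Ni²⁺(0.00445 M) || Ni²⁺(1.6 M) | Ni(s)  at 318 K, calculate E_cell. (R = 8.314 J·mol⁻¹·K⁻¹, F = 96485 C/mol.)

Both half-cells are Ni²⁺/Ni, so E°_cell = 0. The concentrated side is the cathode; the cell reaction moves Ni²⁺ from high to low concentration with n = 2.
Q = [Ni²⁺]_dilute/[Ni²⁺]_conc = 0.00445/1.6 = 0.00278.
E = 0 − (RT/nF) ln Q = −((8.314×318)/(2×96485))(-5.885) = 0.0806 V.

0.081 V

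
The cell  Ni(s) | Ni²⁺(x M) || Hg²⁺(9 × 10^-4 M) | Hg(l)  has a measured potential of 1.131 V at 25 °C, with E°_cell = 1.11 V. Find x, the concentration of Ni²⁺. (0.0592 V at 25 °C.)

1.8 × 10^-4 M

From the Nernst equation, log Q = n(E° − E)/0.0592 = 2(1.11 − 1.131)/0.0592 = -0.709, so Q = 0.195.
With Q = [Ni²⁺]/[Hg²⁺] and the known concentrations, [Ni²⁺] in the numerator gives [Ni²⁺] = 1.8 × 10^-4 M.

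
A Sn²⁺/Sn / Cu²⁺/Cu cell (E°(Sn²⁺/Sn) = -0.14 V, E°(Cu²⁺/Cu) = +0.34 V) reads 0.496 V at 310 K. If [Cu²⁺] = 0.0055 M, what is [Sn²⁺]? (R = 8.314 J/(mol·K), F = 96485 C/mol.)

From the Nernst equation, ln Q = nF(E° − E)/RT = 2×96485×(0.48 − 0.496)/(8.314×310) = -1.198, so Q = 0.302.
With Q = [Sn²⁺]/[Cu²⁺] and the known concentrations, [Sn²⁺] in the numerator gives [Sn²⁺] = 0.0017 M.

0.0017 M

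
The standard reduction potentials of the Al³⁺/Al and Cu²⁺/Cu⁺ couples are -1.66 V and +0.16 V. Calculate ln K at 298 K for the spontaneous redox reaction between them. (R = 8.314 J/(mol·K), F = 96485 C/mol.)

ln K = 212.6

E°_cell = +0.16 − (-1.66) = 1.82 V, with n = 3 electrons transferred.
At equilibrium E = 0, so the Nernst equation gives ln K = nFE°/RT = (3)(96485)(1.82)/((8.314)(298)) = 212.63.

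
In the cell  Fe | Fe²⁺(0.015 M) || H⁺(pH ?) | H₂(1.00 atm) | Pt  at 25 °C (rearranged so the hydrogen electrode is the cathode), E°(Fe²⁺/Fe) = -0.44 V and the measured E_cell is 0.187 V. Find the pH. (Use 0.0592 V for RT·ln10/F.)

E°_cell = 0.44 V and n = 2.
log Q = n(E° − E)/0.0592 = 2×(0.44 − 0.187)/0.0592 = 8.547.
With Q = [Fe²⁺]·P(H₂) / [H⁺]^2, solving for [H⁺] gives log[H⁺] = -5.186, so pH = 5.19.

pH = 5.19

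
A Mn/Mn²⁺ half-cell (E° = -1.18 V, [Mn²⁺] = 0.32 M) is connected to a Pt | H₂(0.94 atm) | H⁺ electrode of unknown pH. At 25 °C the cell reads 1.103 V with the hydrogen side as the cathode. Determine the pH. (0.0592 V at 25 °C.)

E°_cell = 1.18 V and n = 2.
log Q = n(E° − E)/0.0592 = 2×(1.18 − 1.103)/0.0592 = 2.601.
With Q = [Mn²⁺]·P(H₂) / [H⁺]^2, solving for [H⁺] gives log[H⁺] = -1.562, so pH = 1.56.

pH = 1.56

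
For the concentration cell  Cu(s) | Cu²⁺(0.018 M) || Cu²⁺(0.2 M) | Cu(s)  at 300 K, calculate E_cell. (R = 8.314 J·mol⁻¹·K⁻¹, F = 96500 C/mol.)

Both half-cells are Cu²⁺/Cu, so E°_cell = 0. The concentrated side is the cathode; the cell reaction moves Cu²⁺ from high to low concentration with n = 2.
Q = [Cu²⁺]_dilute/[Cu²⁺]_conc = 0.018/0.2 = 0.0900.
E = 0 − (RT/nF) ln Q = −((8.314×300)/(2×96500))(-2.408) = 0.0311 V.

0.031 V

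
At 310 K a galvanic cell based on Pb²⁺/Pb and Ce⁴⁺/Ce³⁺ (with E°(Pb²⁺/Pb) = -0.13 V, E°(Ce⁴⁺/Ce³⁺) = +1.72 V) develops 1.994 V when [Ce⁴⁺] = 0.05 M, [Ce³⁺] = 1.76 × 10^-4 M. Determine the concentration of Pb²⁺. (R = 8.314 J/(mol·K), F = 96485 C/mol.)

1.7 M

From the Nernst equation, ln Q = nF(E° − E)/RT = 2×96485×(1.85 − 1.994)/(8.314×310) = -10.782, so Q = 2.08 × 10^-5.
With Q = [Pb²⁺]·[Ce³⁺]^2/[Ce⁴⁺]^2 and the known concentrations, [Pb²⁺] in the numerator gives [Pb²⁺] = 1.7 M.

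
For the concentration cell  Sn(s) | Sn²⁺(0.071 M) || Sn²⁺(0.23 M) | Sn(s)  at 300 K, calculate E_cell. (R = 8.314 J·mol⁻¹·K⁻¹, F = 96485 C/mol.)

0.015 V

Both half-cells are Sn²⁺/Sn, so E°_cell = 0. The concentrated side is the cathode; the cell reaction moves Sn²⁺ from high to low concentration with n = 2.
Q = [Sn²⁺]_dilute/[Sn²⁺]_conc = 0.071/0.23 = 0.309.
E = 0 − (RT/nF) ln Q = −((8.314×300)/(2×96485))(-1.175) = 0.0152 V.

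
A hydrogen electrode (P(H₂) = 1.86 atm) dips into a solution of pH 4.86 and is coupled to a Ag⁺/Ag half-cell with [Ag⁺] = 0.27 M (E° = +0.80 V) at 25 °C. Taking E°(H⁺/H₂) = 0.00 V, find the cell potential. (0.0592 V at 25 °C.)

The Ag⁺/Ag couple is the cathode, so E°_cell = 0.80 V; n = 2.
[H⁺] = 10^(−4.86) = 1.4 × 10^-5 M, and Q = [H⁺]^2 / ([Ag⁺]^2·P(H₂)) = 1.41 × 10^-9.
E = E° − (0.0592/2) log Q = 0.80 − (0.0592/2)(-8.852) = 1.062 V.

1.06 V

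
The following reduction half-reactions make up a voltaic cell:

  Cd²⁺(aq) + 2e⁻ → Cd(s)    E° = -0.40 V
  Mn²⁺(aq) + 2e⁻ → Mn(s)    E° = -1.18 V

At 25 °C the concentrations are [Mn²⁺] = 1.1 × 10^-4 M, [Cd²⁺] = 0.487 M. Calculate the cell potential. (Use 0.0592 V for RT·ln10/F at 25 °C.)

The Cd²⁺/Cd couple has the higher reduction potential and acts as the cathode, so E°_cell = -0.40 − (-1.18) = 0.78 V.
Balancing electrons gives n = 2; the reaction quotient is Q = [Mn²⁺]/[Cd²⁺] = 2.26 × 10^-4.
At 25 °C, E = E° − (0.0592/n) log Q = 0.78 − (0.0592/2)(-3.646) = 0.780 + 0.108 = 0.888 V.

0.888 V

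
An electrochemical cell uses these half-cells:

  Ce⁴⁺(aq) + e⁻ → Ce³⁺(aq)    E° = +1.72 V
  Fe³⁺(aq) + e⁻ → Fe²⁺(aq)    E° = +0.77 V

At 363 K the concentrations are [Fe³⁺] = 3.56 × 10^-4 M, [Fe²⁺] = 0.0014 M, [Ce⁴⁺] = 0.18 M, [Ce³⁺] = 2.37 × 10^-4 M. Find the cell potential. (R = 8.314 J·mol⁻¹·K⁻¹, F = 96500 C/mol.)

The Ce⁴⁺/Ce³⁺ couple has the higher reduction potential and acts as the cathode, so E°_cell = +1.72 − (+0.77) = 0.95 V.
Balancing electrons gives n = 1; the reaction quotient is Q = [Fe³⁺]·[Ce³⁺]/([Fe²⁺]·[Ce⁴⁺]) = 3.35 × 10^-4.
E = E° − (RT/nF) ln Q = 0.95 − (8.314×363)/(1×96500) × (-8.002) = 0.950 + 0.250 = 1.200 V.

1.20 V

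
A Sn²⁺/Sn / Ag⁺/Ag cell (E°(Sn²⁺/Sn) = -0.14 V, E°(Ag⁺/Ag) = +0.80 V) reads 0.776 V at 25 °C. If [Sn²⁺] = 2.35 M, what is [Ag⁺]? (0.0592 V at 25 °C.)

0.0026 M

From the Nernst equation, log Q = n(E° − E)/0.0592 = 2(0.94 − 0.776)/0.0592 = 5.541, so Q = 3.47 × 10^5.
With Q = [Sn²⁺]/[Ag⁺]^2 and the known concentrations, [Ag⁺]^2 in the denominator gives [Ag⁺] = 0.0026 M.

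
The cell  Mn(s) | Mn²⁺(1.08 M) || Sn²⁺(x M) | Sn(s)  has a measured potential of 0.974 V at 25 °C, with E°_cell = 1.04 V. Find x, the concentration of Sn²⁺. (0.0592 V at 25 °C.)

0.0064 M

From the Nernst equation, log Q = n(E° − E)/0.0592 = 2(1.04 − 0.974)/0.0592 = 2.230, so Q = 170.
With Q = [Mn²⁺]/[Sn²⁺] and the known concentrations, [Sn²⁺] in the denominator gives [Sn²⁺] = 0.0064 M.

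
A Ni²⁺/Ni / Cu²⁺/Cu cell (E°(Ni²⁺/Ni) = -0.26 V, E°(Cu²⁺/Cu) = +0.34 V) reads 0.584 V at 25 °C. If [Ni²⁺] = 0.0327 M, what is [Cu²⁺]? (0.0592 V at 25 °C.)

0.0094 M

From the Nernst equation, log Q = n(E° − E)/0.0592 = 2(0.60 − 0.584)/0.0592 = 0.541, so Q = 3.47.
With Q = [Ni²⁺]/[Cu²⁺] and the known concentrations, [Cu²⁺] in the denominator gives [Cu²⁺] = 0.0094 M.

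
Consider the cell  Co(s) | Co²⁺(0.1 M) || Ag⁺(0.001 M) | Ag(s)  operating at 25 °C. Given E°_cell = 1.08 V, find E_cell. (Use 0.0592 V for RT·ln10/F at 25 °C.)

Balancing electrons gives n = 2; the reaction quotient is Q = [Co²⁺]/[Ag⁺]^2 = 1 × 10^5.
At 25 °C, E = E° − (0.0592/n) log Q = 1.08 − (0.0592/2)(5.000) = 1.080 − 0.148 = 0.932 V.

0.932 V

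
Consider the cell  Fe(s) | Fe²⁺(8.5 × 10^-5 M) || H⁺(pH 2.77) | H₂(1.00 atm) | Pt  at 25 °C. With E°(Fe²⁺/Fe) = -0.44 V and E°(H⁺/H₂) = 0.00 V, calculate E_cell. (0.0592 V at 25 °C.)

The hydrogen couple is the cathode, so E°_cell = 0.44 V; n = 2.
[H⁺] = 10^(−2.77) = 0.0017 M, and Q = [Fe²⁺]·P(H₂) / [H⁺]^2 = 29.5.
E = E° − (0.0592/2) log Q = 0.44 − (0.0592/2)(1.469) = 0.397 V.

0.40 V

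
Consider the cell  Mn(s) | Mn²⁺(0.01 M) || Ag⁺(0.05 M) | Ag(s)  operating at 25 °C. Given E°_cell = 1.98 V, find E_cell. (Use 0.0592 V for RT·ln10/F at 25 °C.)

1.96 V

Balancing electrons gives n = 2; the reaction quotient is Q = [Mn²⁺]/[Ag⁺]^2 = 4.00.
At 25 °C, E = E° − (0.0592/n) log Q = 1.98 − (0.0592/2)(0.602) = 1.980 − 0.018 = 1.962 V.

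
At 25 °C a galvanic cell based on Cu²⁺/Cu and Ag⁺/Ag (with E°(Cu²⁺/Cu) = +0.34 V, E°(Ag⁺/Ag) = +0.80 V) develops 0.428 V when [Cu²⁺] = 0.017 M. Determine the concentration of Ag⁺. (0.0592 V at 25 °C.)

From the Nernst equation, log Q = n(E° − E)/0.0592 = 2(0.46 − 0.428)/0.0592 = 1.081, so Q = 12.1.
With Q = [Cu²⁺]/[Ag⁺]^2 and the known concentrations, [Ag⁺]^2 in the denominator gives [Ag⁺] = 0.038 M.

0.038 M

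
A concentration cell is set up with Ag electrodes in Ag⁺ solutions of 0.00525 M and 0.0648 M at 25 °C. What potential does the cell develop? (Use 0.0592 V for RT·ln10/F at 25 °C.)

Both half-cells are Ag⁺/Ag, so E°_cell = 0. The concentrated side is the cathode; the cell reaction moves Ag⁺ from high to low concentration with n = 1.
Q = [Ag⁺]_dilute/[Ag⁺]_conc = 0.00525/0.0648 = 0.0810.
E = 0 − (0.0592/1) log Q = −(0.0592/1)(-1.091) = 0.0646 V.

0.065 V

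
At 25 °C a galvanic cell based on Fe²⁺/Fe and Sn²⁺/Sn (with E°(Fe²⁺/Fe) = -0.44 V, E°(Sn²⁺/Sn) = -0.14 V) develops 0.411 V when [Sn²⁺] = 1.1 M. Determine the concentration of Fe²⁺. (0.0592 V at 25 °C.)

From the Nernst equation, log Q = n(E° − E)/0.0592 = 2(0.30 − 0.411)/0.0592 = -3.750, so Q = 1.78 × 10^-4.
With Q = [Fe²⁺]/[Sn²⁺] and the known concentrations, [Fe²⁺] in the numerator gives [Fe²⁺] = 2 × 10^-4 M.

2 × 10^-4 M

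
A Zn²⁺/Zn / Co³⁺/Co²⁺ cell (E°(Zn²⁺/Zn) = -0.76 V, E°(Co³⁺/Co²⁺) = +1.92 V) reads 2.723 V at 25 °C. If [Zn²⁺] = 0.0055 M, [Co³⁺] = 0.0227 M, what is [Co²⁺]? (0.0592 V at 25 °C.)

From the Nernst equation, log Q = n(E° − E)/0.0592 = 2(2.68 − 2.723)/0.0592 = -1.453, so Q = 0.0353.
With Q = [Zn²⁺]·[Co²⁺]^2/[Co³⁺]^2 and the known concentrations, [Co²⁺]^2 in the numerator gives [Co²⁺] = 0.057 M.

0.057 M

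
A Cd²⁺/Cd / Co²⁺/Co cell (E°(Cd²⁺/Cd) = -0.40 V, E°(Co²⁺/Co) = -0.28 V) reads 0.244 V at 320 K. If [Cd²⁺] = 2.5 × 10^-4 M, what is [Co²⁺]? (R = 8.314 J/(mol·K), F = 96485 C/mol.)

From the Nernst equation, ln Q = nF(E° − E)/RT = 2×96485×(0.12 − 0.244)/(8.314×320) = -8.994, so Q = 1.24 × 10^-4.
With Q = [Cd²⁺]/[Co²⁺] and the known concentrations, [Co²⁺] in the denominator gives [Co²⁺] = 2.0 M.

2.0 M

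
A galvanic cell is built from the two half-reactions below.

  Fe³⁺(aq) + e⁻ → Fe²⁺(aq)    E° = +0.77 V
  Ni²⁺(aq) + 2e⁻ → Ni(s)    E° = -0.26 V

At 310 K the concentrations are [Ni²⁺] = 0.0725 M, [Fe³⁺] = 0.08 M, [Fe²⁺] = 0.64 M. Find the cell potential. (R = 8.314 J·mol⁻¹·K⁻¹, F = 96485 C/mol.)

The Fe³⁺/Fe²⁺ couple has the higher reduction potential and acts as the cathode, so E°_cell = +0.77 − (-0.26) = 1.03 V.
Balancing electrons gives n = 2; the reaction quotient is Q = [Ni²⁺]·[Fe²⁺]^2/[Fe³⁺]^2 = 4.64.
E = E° − (RT/nF) ln Q = 1.03 − (8.314×310)/(2×96485) × (1.535) = 1.030 − 0.021 = 1.009 V.

1.01 V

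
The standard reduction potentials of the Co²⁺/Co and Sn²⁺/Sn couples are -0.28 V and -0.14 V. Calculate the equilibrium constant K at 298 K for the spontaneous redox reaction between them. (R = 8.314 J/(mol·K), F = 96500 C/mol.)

E°_cell = -0.14 − (-0.28) = 0.14 V, with n = 2 electrons transferred.
At equilibrium E = 0, so the Nernst equation gives ln K = nFE°/RT = (2)(96500)(0.14)/((8.314)(298)) = 10.91.
K = e^10.91 = 5.4 × 10^4.

5.4 × 10^4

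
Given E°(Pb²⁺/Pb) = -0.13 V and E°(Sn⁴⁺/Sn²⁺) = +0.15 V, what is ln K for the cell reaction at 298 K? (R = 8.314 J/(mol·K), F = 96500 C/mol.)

ln K = 21.8

E°_cell = +0.15 − (-0.13) = 0.28 V, with n = 2 electrons transferred.
At equilibrium E = 0, so the Nernst equation gives ln K = nFE°/RT = (2)(96500)(0.28)/((8.314)(298)) = 21.81.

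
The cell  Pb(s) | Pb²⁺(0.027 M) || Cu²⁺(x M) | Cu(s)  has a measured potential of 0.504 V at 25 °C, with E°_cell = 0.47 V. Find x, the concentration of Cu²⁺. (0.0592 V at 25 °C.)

0.38 M

From the Nernst equation, log Q = n(E° − E)/0.0592 = 2(0.47 − 0.504)/0.0592 = -1.149, so Q = 0.0710.
With Q = [Pb²⁺]/[Cu²⁺] and the known concentrations, [Cu²⁺] in the denominator gives [Cu²⁺] = 0.38 M.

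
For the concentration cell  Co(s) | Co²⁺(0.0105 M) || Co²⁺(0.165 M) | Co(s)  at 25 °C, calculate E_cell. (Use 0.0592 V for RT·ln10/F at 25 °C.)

Both half-cells are Co²⁺/Co, so E°_cell = 0. The concentrated side is the cathode; the cell reaction moves Co²⁺ from high to low concentration with n = 2.
Q = [Co²⁺]_dilute/[Co²⁺]_conc = 0.0105/0.165 = 0.0636.
E = 0 − (0.0592/2) log Q = −(0.0592/2)(-1.196) = 0.0354 V.

0.035 V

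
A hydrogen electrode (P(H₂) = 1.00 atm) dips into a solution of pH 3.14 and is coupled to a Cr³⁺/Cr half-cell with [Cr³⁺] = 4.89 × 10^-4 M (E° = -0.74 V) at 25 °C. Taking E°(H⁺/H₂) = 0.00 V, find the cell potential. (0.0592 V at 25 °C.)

The hydrogen couple is the cathode, so E°_cell = 0.74 V; n = 6.
[H⁺] = 10^(−3.14) = 7.2 × 10^-4 M, and Q = [Cr³⁺]^2·P(H₂)^3 / [H⁺]^6 = 1.65 × 10^12.
E = E° − (0.0592/6) log Q = 0.74 − (0.0592/6)(12.219) = 0.619 V.

0.62 V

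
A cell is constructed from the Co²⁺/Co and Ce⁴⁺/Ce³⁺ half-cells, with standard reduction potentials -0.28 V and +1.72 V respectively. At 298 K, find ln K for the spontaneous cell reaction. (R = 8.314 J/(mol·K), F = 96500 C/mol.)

ln K = 155.8

E°_cell = +1.72 − (-0.28) = 2.00 V, with n = 2 electrons transferred.
At equilibrium E = 0, so the Nernst equation gives ln K = nFE°/RT = (2)(96500)(2.00)/((8.314)(298)) = 155.80.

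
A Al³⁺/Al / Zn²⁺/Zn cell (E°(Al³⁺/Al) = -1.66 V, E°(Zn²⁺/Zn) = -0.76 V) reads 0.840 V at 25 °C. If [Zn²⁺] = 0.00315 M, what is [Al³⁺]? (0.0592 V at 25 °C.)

0.19 M

From the Nernst equation, log Q = n(E° − E)/0.0592 = 6(0.90 − 0.840)/0.0592 = 6.081, so Q = 1.21 × 10^6.
With Q = [Al³⁺]^2/[Zn²⁺]^3 and the known concentrations, [Al³⁺]^2 in the numerator gives [Al³⁺] = 0.19 M.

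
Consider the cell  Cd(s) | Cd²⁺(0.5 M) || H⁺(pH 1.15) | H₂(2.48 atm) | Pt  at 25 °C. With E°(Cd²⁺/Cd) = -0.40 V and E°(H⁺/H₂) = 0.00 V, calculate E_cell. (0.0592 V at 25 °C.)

0.33 V

The hydrogen couple is the cathode, so E°_cell = 0.40 V; n = 2.
[H⁺] = 10^(−1.15) = 0.071 M, and Q = [Cd²⁺]·P(H₂) / [H⁺]^2 = 247.
E = E° − (0.0592/2) log Q = 0.40 − (0.0592/2)(2.393) = 0.329 V.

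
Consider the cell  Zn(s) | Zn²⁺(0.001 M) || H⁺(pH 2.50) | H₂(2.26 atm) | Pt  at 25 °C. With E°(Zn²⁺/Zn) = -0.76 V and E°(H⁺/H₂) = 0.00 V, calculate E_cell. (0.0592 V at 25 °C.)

0.69 V

The hydrogen couple is the cathode, so E°_cell = 0.76 V; n = 2.
[H⁺] = 10^(−2.50) = 0.0032 M, and Q = [Zn²⁺]·P(H₂) / [H⁺]^2 = 226.
E = E° − (0.0592/2) log Q = 0.76 − (0.0592/2)(2.354) = 0.690 V.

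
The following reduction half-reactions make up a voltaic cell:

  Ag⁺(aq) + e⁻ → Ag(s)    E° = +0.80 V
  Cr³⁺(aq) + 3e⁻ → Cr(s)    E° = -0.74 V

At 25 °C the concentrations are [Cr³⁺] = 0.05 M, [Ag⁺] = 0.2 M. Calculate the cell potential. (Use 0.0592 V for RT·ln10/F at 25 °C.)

1.52 V

The Ag⁺/Ag couple has the higher reduction potential and acts as the cathode, so E°_cell = +0.80 − (-0.74) = 1.54 V.
Balancing electrons gives n = 3; the reaction quotient is Q = [Cr³⁺]/[Ag⁺]^3 = 6.25.
At 25 °C, E = E° − (0.0592/n) log Q = 1.54 − (0.0592/3)(0.796) = 1.540 − 0.016 = 1.524 V.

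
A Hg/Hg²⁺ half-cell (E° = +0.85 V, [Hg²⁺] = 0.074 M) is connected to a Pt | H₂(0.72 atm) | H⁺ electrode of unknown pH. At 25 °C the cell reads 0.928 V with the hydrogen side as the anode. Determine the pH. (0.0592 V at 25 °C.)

E°_cell = 0.85 V and n = 2.
log Q = n(E° − E)/0.0592 = 2×(0.85 − 0.928)/0.0592 = -2.635.
With Q = [H⁺]^2 / ([Hg²⁺]·P(H₂)), solving for [H⁺] gives log[H⁺] = -1.954, so pH = 1.95.

pH = 1.95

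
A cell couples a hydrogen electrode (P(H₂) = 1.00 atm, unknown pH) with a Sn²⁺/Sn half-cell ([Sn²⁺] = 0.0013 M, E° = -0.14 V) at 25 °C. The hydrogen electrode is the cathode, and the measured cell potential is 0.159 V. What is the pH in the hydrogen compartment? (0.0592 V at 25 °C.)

E°_cell = 0.14 V and n = 2.
log Q = n(E° − E)/0.0592 = 2×(0.14 − 0.159)/0.0592 = -0.642.
With Q = [Sn²⁺]·P(H₂) / [H⁺]^2, solving for [H⁺] gives log[H⁺] = -1.122, so pH = 1.12.

pH = 1.12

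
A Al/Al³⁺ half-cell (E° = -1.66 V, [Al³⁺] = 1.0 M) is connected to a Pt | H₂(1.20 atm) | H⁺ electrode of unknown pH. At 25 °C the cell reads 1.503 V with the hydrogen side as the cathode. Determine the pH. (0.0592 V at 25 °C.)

pH = 2.61

E°_cell = 1.66 V and n = 6.
log Q = n(E° − E)/0.0592 = 6×(1.66 − 1.503)/0.0592 = 15.912.
With Q = [Al³⁺]^2·P(H₂)^3 / [H⁺]^6, solving for [H⁺] gives log[H⁺] = -2.612, so pH = 2.61.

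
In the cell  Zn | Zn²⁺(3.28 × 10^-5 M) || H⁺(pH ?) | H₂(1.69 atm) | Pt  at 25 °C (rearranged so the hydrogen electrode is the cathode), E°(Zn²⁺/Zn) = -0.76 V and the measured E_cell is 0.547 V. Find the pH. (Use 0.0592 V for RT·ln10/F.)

E°_cell = 0.76 V and n = 2.
log Q = n(E° − E)/0.0592 = 2×(0.76 − 0.547)/0.0592 = 7.196.
With Q = [Zn²⁺]·P(H₂) / [H⁺]^2, solving for [H⁺] gives log[H⁺] = -5.726, so pH = 5.73.

pH = 5.73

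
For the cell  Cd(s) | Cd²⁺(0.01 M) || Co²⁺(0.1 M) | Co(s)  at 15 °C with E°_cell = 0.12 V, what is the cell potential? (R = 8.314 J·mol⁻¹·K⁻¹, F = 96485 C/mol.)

Balancing electrons gives n = 2; the reaction quotient is Q = [Cd²⁺]/[Co²⁺] = 0.100.
E = E° − (RT/nF) ln Q = 0.12 − (8.314×288)/(2×96485) × (-2.303) = 0.120 + 0.029 = 0.149 V.

0.149 V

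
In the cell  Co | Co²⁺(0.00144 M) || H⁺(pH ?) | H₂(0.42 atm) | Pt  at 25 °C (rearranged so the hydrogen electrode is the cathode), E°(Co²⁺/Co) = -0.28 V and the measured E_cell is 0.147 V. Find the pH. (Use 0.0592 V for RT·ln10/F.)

pH = 3.86

E°_cell = 0.28 V and n = 2.
log Q = n(E° − E)/0.0592 = 2×(0.28 − 0.147)/0.0592 = 4.493.
With Q = [Co²⁺]·P(H₂) / [H⁺]^2, solving for [H⁺] gives log[H⁺] = -3.856, so pH = 3.86.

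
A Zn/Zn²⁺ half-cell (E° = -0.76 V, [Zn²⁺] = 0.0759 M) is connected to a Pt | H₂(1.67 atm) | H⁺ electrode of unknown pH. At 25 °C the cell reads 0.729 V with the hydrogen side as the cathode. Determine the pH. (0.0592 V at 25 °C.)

pH = 0.97

E°_cell = 0.76 V and n = 2.
log Q = n(E° − E)/0.0592 = 2×(0.76 − 0.729)/0.0592 = 1.047.
With Q = [Zn²⁺]·P(H₂) / [H⁺]^2, solving for [H⁺] gives log[H⁺] = -0.972, so pH = 0.97.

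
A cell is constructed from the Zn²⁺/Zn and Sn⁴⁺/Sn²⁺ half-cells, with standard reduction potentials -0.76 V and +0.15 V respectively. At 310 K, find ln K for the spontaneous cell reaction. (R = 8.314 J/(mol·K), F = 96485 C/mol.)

ln K = 68.1

E°_cell = +0.15 − (-0.76) = 0.91 V, with n = 2 electrons transferred.
At equilibrium E = 0, so the Nernst equation gives ln K = nFE°/RT = (2)(96485)(0.91)/((8.314)(310)) = 68.13.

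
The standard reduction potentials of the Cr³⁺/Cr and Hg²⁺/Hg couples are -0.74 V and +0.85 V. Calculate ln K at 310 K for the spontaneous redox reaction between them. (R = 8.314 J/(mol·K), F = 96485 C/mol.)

ln K = 357.1

E°_cell = +0.85 − (-0.74) = 1.59 V, with n = 6 electrons transferred.
At equilibrium E = 0, so the Nernst equation gives ln K = nFE°/RT = (6)(96485)(1.59)/((8.314)(310)) = 357.14.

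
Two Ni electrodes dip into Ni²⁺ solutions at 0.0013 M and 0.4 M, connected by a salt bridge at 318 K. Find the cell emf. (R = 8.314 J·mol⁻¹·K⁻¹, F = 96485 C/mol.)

0.078 V

Both half-cells are Ni²⁺/Ni, so E°_cell = 0. The concentrated side is the cathode; the cell reaction moves Ni²⁺ from high to low concentration with n = 2.
Q = [Ni²⁺]_dilute/[Ni²⁺]_conc = 0.0013/0.4 = 0.00325.
E = 0 − (RT/nF) ln Q = −((8.314×318)/(2×96485))(-5.729) = 0.0785 V.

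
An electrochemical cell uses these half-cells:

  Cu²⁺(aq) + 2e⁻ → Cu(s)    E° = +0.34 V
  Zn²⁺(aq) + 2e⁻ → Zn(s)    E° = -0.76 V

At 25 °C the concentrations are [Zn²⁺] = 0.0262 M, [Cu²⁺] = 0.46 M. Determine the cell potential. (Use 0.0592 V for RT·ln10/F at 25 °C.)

1.14 V

The Cu²⁺/Cu couple has the higher reduction potential and acts as the cathode, so E°_cell = +0.34 − (-0.76) = 1.10 V.
Balancing electrons gives n = 2; the reaction quotient is Q = [Zn²⁺]/[Cu²⁺] = 0.0570.
At 25 °C, E = E° − (0.0592/n) log Q = 1.10 − (0.0592/2)(-1.244) = 1.100 + 0.037 = 1.137 V.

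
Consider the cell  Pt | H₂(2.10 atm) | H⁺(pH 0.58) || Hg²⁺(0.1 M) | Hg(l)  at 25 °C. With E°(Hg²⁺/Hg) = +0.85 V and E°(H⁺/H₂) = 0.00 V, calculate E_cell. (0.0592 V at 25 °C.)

0.86 V

The Hg²⁺/Hg couple is the cathode, so E°_cell = 0.85 V; n = 2.
[H⁺] = 10^(−0.58) = 0.26 M, and Q = [H⁺]^2 / ([Hg²⁺]·P(H₂)) = 0.329.
E = E° − (0.0592/2) log Q = 0.85 − (0.0592/2)(-0.482) = 0.864 V.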